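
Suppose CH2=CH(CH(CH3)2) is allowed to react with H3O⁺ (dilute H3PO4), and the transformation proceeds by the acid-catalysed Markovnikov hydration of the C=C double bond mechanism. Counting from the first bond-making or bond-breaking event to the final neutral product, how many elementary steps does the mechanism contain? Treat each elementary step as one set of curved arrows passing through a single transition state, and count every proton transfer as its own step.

4

Step 1: The π electrons of the C=C bond attack a proton of H3O⁺; Markovnikov addition places the new C–H on the less-substituted alkene carbon, so the positive charge ends up on the more-substituted carbon — a secondary carbocation. H2O is released.
Step 2: A hydride (H with its bonding pair) migrates from the adjacent isopropyl carbon to the cationic centre — a 1,2-hydride shift — upgrading the secondary cation to a tertiary one.
Step 3: A lone pair on the oxygen of H2O attacks the carbocation, forming a C–O bond and an oxonium ion (a protonated alcohol).
Step 4: Proton transfer from the O–H of the oxonium ion to H2O completes the catalytic cycle and yields the alcohol.
Total: 4 elementary steps.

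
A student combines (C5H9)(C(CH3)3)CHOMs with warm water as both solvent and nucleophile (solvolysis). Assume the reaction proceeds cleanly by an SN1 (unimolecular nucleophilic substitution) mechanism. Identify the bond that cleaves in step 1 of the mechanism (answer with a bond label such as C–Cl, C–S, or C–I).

Step 1: Rate-determining heterolysis of the C–O bond gives MsO⁻ and a secondary carbocation.
The bond broken in this step is the C–O bond.

C–O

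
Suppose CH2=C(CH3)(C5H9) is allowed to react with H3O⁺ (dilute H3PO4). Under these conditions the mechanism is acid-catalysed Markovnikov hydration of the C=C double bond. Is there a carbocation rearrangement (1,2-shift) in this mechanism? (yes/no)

no

The first-formed carbocation is tertiary.
No single 1,2-shift to an adjacent carbon would produce a more-substituted cation than the one already present, so no rearrangement occurs.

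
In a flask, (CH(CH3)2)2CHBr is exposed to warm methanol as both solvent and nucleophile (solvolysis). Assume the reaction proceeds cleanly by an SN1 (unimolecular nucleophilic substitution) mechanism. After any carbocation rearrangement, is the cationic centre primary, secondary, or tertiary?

tertiary

Step 1: Unassisted departure of Br⁻ (taking the C–Br bonding pair) generates a secondary carbocation.
Step 2: Carbocation rearrangement: a 1,2-hydride shift from the adjacent isopropyl carbon converts the initially-formed secondary cation into the more stable tertiary cation.
The cation rearranges from secondary to tertiary via a 1,2-hydride shift from the adjacent isopropyl carbon; the tertiary cation is what reacts next.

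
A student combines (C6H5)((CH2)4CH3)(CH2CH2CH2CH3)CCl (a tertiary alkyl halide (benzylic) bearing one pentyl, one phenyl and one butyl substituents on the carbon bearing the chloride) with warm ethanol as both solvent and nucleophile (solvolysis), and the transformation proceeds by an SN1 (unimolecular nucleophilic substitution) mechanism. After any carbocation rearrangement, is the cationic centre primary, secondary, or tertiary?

tertiary

Step 1: The C–Cl bond breaks with both electrons going to the chloride; Cl⁻ leaves and a tertiary carbocation remains.
No single 1,2-shift to an adjacent carbon would give a more-substituted cation, so no rearrangement occurs.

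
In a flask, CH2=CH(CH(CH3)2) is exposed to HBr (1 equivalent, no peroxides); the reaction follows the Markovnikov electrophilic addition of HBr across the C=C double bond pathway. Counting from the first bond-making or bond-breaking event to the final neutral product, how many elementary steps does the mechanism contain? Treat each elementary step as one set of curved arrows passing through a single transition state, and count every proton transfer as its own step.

Step 1: Protonation of the alkene by HBr: the π bond acts as the nucleophile and picks up H⁺, giving the more stable (Markovnikov) secondary carbocation. The H–Br bond breaks heterolytically, releasing Br⁻.
Step 2: A 1,2-hydride shift from the adjacent isopropyl carbon moves the positive charge from the secondary centre to an adjacent carbon, generating a more stable tertiary carbocation.
Step 3: Br⁻ captures the cation: a lone pair on Br⁻ fills the empty p orbital, producing the alkyl halide product.
Total: 3 elementary steps.

3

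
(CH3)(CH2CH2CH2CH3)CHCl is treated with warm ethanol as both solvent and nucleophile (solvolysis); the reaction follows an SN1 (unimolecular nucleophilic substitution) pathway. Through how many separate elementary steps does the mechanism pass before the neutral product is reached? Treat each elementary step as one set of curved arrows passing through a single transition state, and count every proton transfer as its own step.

3

Step 1: Unassisted departure of Cl⁻ (taking the C–Cl bonding pair) generates a secondary carbocation.
(No 1,2-shift: no single shift to an adjacent carbon would give a more stable cation.)
Step 2: A lone pair on the oxygen of CH3CH2OH attacks the carbocation, forming a new C–O σ-bond and an oxonium ion.
Step 3: Deprotonation of the oxonium oxygen by solvent ethanol yields the neutral ether.
Total: 3 elementary steps.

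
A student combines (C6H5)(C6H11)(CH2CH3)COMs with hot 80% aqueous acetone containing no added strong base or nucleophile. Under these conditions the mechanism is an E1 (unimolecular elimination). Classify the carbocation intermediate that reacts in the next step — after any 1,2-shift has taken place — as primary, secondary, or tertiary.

Step 1: The C–O bond breaks with both electrons going to the mesylate; MsO⁻ leaves and a tertiary carbocation remains.
No single 1,2-shift to an adjacent carbon would give a more-substituted cation, so no rearrangement occurs.

tertiary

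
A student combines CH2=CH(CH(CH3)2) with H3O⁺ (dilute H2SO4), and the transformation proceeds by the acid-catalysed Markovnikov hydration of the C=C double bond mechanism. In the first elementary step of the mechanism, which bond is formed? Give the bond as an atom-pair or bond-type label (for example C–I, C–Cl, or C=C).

C–H

Step 1: The π electrons of the C=C bond attack a proton of H3O⁺; Markovnikov addition places the new C–H on the less-substituted alkene carbon, so the positive charge ends up on the more-substituted carbon — a secondary carbocation. H2O is released.
The bond formed in this step is the C–H bond.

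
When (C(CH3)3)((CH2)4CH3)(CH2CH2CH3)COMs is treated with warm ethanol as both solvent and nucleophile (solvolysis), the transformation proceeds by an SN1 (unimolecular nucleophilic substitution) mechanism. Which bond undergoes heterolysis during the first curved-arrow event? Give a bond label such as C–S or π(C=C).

C–O

Step 1: Ionisation: the C–O σ-bond cleaves heterolytically; both bonding electrons depart with MsO⁻, leaving a tertiary carbocation at the α-carbon.
The bond broken in this step is the C–O bond.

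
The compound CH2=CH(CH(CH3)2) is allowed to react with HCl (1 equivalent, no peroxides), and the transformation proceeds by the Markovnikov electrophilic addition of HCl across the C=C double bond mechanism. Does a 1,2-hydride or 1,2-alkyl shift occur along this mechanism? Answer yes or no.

The first-formed carbocation is secondary.
The adjacent isopropyl carbon already bears 2 other carbon substituents and has a hydrogen to migrate; after a 1,2-hydride shift from that carbon the positive charge sits on a tertiary centre.
Tertiary is more stable than secondary, so the shift occurs.

yes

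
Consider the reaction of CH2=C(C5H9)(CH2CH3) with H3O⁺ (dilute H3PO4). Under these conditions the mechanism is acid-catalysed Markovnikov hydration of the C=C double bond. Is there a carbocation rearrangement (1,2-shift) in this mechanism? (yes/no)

The first-formed carbocation is tertiary.
No single 1,2-shift to an adjacent carbon would produce a more-substituted cation than the one already present, so no rearrangement occurs.

no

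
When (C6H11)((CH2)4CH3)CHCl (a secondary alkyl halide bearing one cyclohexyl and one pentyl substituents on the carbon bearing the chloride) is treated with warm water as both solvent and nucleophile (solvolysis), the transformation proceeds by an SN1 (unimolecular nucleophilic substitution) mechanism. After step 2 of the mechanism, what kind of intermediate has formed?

tertiary carbocation

Step 1: Rate-determining heterolysis of the C–Cl bond gives Cl⁻ and a secondary carbocation.
Step 2: Carbocation rearrangement: a 1,2-hydride shift from the adjacent cyclohexyl carbon converts the initially-formed secondary cation into the more stable tertiary cation.
After step 2 the species present is a tertiary carbocation.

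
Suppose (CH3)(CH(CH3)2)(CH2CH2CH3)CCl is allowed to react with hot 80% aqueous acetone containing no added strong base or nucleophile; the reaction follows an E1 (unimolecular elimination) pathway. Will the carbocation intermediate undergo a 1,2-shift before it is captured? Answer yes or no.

no

The first-formed carbocation is tertiary.
No single 1,2-shift to an adjacent carbon would produce a more-substituted cation than the one already present, so no rearrangement occurs.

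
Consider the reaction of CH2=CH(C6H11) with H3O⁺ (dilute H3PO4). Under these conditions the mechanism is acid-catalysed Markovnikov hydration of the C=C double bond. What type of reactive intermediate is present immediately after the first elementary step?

Step 1: The π electrons of the C=C bond attack a proton of H3O⁺; Markovnikov addition places the new C–H on the less-substituted alkene carbon, so the positive charge ends up on the more-substituted carbon — a secondary carbocation. H2O is released.
After step 1 the species present is a secondary carbocation.

secondary carbocation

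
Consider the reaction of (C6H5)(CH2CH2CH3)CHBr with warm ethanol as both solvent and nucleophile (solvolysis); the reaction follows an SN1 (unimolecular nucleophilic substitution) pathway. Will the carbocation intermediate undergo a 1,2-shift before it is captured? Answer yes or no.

The first-formed carbocation is secondary.
No single 1,2-shift to an adjacent carbon would produce a more-substituted cation than the one already present, so no rearrangement occurs.

no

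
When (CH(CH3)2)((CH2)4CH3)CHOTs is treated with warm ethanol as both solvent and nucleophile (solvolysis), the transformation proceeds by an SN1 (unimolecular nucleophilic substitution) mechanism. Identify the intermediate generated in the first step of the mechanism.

secondary carbocation

Step 1: Rate-determining heterolysis of the C–O bond gives TsO⁻ and a secondary carbocation.
After step 1 the species present is a secondary carbocation.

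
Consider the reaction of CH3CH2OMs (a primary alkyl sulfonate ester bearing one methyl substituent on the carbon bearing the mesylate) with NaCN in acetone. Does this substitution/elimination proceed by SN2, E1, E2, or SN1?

Conditions: a primary substrate with a strong nucleophile in the polar aprotic solvent acetone.
These conditions are the textbook signature of the SN2 pathway.
An unhindered substrate with a strong nucleophile in a polar aprotic solvent favours one-step backside displacement.

SN2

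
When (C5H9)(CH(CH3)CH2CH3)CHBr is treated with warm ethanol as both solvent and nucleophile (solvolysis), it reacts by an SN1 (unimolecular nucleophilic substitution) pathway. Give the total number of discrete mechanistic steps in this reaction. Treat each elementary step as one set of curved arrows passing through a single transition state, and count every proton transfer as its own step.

4

Step 1: The C–Br bond breaks with both electrons going to the bromide; Br⁻ leaves and a secondary carbocation remains.
Step 2: A hydride (H with its bonding pair) migrates from the adjacent sec-butyl carbon to the cationic centre — a 1,2-hydride shift — upgrading the secondary cation to a tertiary one.
Step 3: A lone pair on the oxygen of CH3CH2OH attacks the carbocation, forming a new C–O σ-bond and an oxonium ion.
Step 4: Proton transfer from the O–H of the oxonium ion to a solvent molecule delivers the neutral ether.
Total: 4 elementary steps.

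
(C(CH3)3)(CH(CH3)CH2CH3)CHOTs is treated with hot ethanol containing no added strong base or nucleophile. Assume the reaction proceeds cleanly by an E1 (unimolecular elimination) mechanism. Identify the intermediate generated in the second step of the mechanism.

tertiary carbocation

Step 1: Ionisation: the C–O σ-bond cleaves heterolytically; both bonding electrons depart with TsO⁻, leaving a secondary carbocation at the α-carbon.
Step 2: A 1,2-hydride shift from the adjacent sec-butyl carbon moves the positive charge from the secondary centre to an adjacent carbon, generating a more stable tertiary carbocation.
After step 2 the species present is a tertiary carbocation.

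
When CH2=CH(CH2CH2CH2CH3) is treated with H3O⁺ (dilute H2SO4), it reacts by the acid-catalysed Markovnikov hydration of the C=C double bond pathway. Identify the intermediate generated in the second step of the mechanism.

oxonium ion

Step 1: Protonation of the alkene by H3O⁺: the π bond acts as the nucleophile and picks up H⁺, giving the more stable (Markovnikov) secondary carbocation. H2O is released.
Step 2: A lone pair on the oxygen of H2O attacks the carbocation, forming a C–O bond and an oxonium ion (a protonated alcohol).
After step 2 the species present is an oxonium ion.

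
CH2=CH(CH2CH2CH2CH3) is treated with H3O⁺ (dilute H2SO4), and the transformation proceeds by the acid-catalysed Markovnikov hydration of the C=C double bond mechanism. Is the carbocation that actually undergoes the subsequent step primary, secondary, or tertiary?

secondary

Step 1: The π electrons of the C=C bond attack a proton of H3O⁺; Markovnikov addition places the new C–H on the less-substituted alkene carbon, so the positive charge ends up on the more-substituted carbon — a secondary carbocation. H2O is released.
No single 1,2-shift to an adjacent carbon would give a more-substituted cation, so no rearrangement occurs.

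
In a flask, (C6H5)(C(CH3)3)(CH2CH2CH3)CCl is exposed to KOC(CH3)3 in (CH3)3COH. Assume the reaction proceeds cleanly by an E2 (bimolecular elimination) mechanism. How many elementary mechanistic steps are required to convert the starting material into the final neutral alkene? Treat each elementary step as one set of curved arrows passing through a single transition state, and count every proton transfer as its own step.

Step 1: In one step, (CH3)3CO⁻ pulls off a β-proton, the C–Cl bond cleaves, and a C=C double bond forms between the α- and β-carbons (E2, anti elimination).
Total: 1 elementary step.

1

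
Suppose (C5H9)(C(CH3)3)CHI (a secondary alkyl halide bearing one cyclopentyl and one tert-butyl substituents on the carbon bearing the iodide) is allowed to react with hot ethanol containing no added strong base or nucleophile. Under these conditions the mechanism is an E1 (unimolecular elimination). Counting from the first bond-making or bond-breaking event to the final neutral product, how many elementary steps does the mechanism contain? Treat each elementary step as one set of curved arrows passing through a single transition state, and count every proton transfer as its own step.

3

Step 1: Rate-determining heterolysis of the C–I bond gives I⁻ and a secondary carbocation.
Step 2: A hydride (H with its bonding pair) migrates from the adjacent cyclopentyl carbon to the cationic centre — a 1,2-hydride shift — upgrading the secondary cation to a tertiary one.
Step 3: A weak base (an ethanol molecule from the solvent) removes a proton from a carbon adjacent to the cationic centre; the electrons of that C–H bond become the new π(C=C) bond, giving the alkene.
Total: 3 elementary steps.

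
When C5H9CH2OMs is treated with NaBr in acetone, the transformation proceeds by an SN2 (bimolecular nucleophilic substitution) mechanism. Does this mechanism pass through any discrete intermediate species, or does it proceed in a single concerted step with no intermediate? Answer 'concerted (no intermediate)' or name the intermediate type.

concerted (no intermediate)

The bromide nucleophile donates a lone pair from Br to the α-carbon in a backside attack; simultaneously the C–O σ-bond breaks and both of its electrons leave with MsO⁻. One concerted step with inversion of configuration.
All bond changes occur in one transition state; no discrete intermediate is formed.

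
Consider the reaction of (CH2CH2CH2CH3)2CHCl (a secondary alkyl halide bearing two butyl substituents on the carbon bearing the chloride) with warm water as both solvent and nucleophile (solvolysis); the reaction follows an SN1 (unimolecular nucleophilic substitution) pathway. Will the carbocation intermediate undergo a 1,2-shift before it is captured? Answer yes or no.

The first-formed carbocation is secondary.
No single 1,2-shift to an adjacent carbon would produce a more-substituted cation than the one already present, so no rearrangement occurs.

no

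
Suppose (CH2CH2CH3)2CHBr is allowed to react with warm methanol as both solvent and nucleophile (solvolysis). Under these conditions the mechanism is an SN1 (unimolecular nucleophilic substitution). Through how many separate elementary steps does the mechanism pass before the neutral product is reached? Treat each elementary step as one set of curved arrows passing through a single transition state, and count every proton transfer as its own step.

3

Step 1: Ionisation: the C–Br σ-bond cleaves heterolytically; both bonding electrons depart with Br⁻, leaving a secondary carbocation at the α-carbon.
(No 1,2-shift: no single shift to an adjacent carbon would give a more stable cation.)
Step 2: A lone pair on the oxygen of CH3OH attacks the carbocation, forming a new C–O σ-bond and an oxonium ion.
Step 3: Proton transfer from the O–H of the oxonium ion to a solvent molecule delivers the neutral ether.
Total: 3 elementary steps.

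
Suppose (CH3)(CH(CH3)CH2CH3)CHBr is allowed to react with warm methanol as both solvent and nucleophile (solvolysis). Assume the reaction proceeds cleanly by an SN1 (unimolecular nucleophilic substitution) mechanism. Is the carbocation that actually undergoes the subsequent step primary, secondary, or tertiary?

Step 1: Ionisation: the C–Br σ-bond cleaves heterolytically; both bonding electrons depart with Br⁻, leaving a secondary carbocation at the α-carbon.
Step 2: A 1,2-hydride shift from the adjacent sec-butyl carbon moves the positive charge from the secondary centre to an adjacent carbon, generating a more stable tertiary carbocation.
The cation rearranges from secondary to tertiary via a 1,2-hydride shift from the adjacent sec-butyl carbon; the tertiary cation is what reacts next.

tertiary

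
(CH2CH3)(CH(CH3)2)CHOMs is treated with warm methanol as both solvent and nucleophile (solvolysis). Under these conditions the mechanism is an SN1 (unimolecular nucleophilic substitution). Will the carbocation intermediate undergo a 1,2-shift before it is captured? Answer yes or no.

The first-formed carbocation is secondary.
The adjacent isopropyl carbon already bears 2 other carbon substituents and has a hydrogen to migrate; after a 1,2-hydride shift from that carbon the positive charge sits on a tertiary centre.
Tertiary is more stable than secondary, so the shift occurs.

yes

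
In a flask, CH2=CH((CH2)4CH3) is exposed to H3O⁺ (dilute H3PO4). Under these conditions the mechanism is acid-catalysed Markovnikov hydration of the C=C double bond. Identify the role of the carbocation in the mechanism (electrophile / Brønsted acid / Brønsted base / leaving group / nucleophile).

electrophile

Step 2: Water acts as the nucleophile: an oxygen lone pair bonds to the cationic carbon, giving an oxonium-ion intermediate.
The carbocation accepts an electron pair into an empty or π* orbital — it is the electrophile.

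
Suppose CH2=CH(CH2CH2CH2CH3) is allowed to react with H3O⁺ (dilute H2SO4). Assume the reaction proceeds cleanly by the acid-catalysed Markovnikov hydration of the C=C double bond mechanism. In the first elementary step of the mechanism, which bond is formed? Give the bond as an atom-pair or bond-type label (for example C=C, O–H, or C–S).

Step 1: Electrophilic addition begins with the π(C=C) electrons forming a bond to the proton of H3O⁺. Following Markovnikov's rule, the resulting cation is secondary. H2O is released.
The bond formed in this step is the C–H bond.

C–H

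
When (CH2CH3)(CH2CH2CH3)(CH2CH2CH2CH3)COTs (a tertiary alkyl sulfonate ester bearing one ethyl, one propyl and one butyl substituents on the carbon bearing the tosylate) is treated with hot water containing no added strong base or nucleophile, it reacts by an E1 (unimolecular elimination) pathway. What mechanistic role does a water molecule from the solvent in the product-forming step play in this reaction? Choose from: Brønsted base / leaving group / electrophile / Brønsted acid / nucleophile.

Brønsted base

Step 2: A water molecule (solvent) deprotonates a β-carbon; as the C–H bond breaks, those electrons form the new alkene π bond.
A water molecule from the solvent in the product-forming step accepts a proton in a proton-transfer step — a Brønsted base.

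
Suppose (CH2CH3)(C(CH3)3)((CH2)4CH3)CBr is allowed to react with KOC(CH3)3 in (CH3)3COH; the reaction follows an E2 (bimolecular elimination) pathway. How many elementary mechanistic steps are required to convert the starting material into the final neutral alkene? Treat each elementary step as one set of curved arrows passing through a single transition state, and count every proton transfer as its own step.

1

Step 1: In one step, (CH3)3CO⁻ pulls off a β-proton, the C–Br bond cleaves, and a C=C double bond forms between the α- and β-carbons (E2, anti elimination).
Total: 1 elementary step.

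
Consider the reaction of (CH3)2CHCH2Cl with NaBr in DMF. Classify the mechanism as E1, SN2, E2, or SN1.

SN2

Conditions: a primary substrate with a strong nucleophile in the polar aprotic solvent DMF.
These conditions are the textbook signature of the SN2 pathway.
An unhindered substrate with a strong nucleophile in a polar aprotic solvent favours one-step backside displacement.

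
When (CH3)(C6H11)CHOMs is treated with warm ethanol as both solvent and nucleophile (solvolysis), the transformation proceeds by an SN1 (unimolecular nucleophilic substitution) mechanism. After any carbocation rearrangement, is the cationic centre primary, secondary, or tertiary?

tertiary

Step 1: Ionisation: the C–O σ-bond cleaves heterolytically; both bonding electrons depart with MsO⁻, leaving a secondary carbocation at the α-carbon.
Step 2: A hydride (H with its bonding pair) migrates from the adjacent cyclohexyl carbon to the cationic centre — a 1,2-hydride shift — upgrading the secondary cation to a tertiary one.
The cation rearranges from secondary to tertiary via a 1,2-hydride shift from the adjacent cyclohexyl carbon; the tertiary cation is what reacts next.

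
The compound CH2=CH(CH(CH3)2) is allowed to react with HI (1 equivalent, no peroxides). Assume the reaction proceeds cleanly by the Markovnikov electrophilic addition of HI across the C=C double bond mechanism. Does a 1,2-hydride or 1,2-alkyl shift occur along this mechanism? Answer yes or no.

The first-formed carbocation is secondary.
The adjacent isopropyl carbon already bears 2 other carbon substituents and has a hydrogen to migrate; after a 1,2-hydride shift from that carbon the positive charge sits on a tertiary centre.
Tertiary is more stable than secondary, so the shift occurs.

yes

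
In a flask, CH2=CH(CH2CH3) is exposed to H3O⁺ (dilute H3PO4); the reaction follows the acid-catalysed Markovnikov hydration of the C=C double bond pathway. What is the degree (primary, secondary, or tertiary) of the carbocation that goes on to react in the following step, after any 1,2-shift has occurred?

Step 1: Protonation of the alkene by H3O⁺: the π bond acts as the nucleophile and picks up H⁺, giving the more stable (Markovnikov) secondary carbocation. H2O is released.
No single 1,2-shift to an adjacent carbon would give a more-substituted cation, so no rearrangement occurs.

secondary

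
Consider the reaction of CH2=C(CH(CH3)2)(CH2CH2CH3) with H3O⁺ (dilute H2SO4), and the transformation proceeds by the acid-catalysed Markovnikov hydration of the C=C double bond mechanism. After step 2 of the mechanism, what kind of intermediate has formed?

oxonium ion

Step 1: The π electrons of the C=C bond attack a proton of H3O⁺; Markovnikov addition places the new C–H on the less-substituted alkene carbon, so the positive charge ends up on the more-substituted carbon — a tertiary carbocation. H2O is released.
Step 2: A lone pair on the oxygen of H2O attacks the carbocation, forming a C–O bond and an oxonium ion (a protonated alcohol).
After step 2 the species present is an oxonium ion.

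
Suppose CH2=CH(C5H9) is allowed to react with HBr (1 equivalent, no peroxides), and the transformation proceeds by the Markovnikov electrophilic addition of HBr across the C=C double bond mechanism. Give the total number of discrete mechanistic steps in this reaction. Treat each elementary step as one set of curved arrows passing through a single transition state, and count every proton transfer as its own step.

3

Step 1: The π electrons of the C=C bond attack a proton of HBr; Markovnikov addition places the new C–H on the less-substituted alkene carbon, so the positive charge ends up on the more-substituted carbon — a secondary carbocation. The H–Br bond breaks heterolytically, releasing Br⁻.
Step 2: A hydride (H with its bonding pair) migrates from the adjacent cyclopentyl carbon to the cationic centre — a 1,2-hydride shift — upgrading the secondary cation to a tertiary one.
Step 3: Br⁻ captures the cation: a lone pair on Br⁻ fills the empty p orbital, producing the alkyl halide product.
Total: 3 elementary steps.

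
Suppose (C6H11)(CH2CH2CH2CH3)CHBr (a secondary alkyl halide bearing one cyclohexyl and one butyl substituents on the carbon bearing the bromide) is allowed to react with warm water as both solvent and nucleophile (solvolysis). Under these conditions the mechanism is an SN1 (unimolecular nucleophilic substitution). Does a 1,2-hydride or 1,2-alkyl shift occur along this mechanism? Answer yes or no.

The first-formed carbocation is secondary.
The adjacent cyclohexyl carbon already bears 2 other carbon substituents and has a hydrogen to migrate; after a 1,2-hydride shift from that carbon the positive charge sits on a tertiary centre.
Tertiary is more stable than secondary, so the shift occurs.

yes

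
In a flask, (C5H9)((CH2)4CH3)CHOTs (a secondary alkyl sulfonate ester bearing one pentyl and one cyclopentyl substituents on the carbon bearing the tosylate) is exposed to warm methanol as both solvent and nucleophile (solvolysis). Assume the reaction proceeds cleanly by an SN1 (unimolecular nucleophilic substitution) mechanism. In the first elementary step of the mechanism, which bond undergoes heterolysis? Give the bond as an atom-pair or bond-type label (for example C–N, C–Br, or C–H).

Step 1: Ionisation: the C–O σ-bond cleaves heterolytically; both bonding electrons depart with TsO⁻, leaving a secondary carbocation at the α-carbon.
The bond broken in this step is the C–O bond.

C–O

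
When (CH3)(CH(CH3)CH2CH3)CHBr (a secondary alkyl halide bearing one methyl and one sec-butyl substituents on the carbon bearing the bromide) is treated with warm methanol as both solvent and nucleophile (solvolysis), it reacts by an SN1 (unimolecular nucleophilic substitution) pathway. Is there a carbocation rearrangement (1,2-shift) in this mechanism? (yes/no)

The first-formed carbocation is secondary.
The adjacent sec-butyl carbon already bears 2 other carbon substituents and has a hydrogen to migrate; after a 1,2-hydride shift from that carbon the positive charge sits on a tertiary centre.
Tertiary is more stable than secondary, so the shift occurs.

yes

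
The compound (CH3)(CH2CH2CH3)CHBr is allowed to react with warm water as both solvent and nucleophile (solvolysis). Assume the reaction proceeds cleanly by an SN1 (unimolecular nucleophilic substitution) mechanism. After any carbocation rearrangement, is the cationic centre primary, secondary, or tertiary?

Step 1: Rate-determining heterolysis of the C–Br bond gives Br⁻ and a secondary carbocation.
No single 1,2-shift to an adjacent carbon would give a more-substituted cation, so no rearrangement occurs.

secondary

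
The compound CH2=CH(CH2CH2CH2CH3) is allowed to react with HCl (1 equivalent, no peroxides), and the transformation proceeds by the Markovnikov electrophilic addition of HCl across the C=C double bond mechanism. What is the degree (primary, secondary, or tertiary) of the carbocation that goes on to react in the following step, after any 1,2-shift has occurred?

Step 1: Electrophilic addition begins with the π(C=C) electrons forming a bond to the proton of HCl. Following Markovnikov's rule, the resulting cation is secondary. The H–Cl bond breaks heterolytically, releasing Cl⁻.
No single 1,2-shift to an adjacent carbon would give a more-substituted cation, so no rearrangement occurs.

secondary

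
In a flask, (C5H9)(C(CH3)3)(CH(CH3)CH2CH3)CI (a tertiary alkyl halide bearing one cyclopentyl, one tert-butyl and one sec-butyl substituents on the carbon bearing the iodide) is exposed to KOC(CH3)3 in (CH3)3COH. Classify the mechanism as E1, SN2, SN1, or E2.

E2

Conditions: a strong/bulky base with a tertiary substrate bearing a β-hydrogen.
These conditions are the textbook signature of the E2 pathway.
A strong (often hindered) base removes a β-H in concert with loss of the leaving group — bimolecular elimination.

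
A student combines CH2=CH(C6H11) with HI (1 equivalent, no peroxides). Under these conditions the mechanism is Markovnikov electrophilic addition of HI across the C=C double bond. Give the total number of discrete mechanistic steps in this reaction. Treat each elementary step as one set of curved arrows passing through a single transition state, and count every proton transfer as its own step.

Step 1: The π electrons of the C=C bond attack a proton of HI; Markovnikov addition places the new C–H on the less-substituted alkene carbon, so the positive charge ends up on the more-substituted carbon — a secondary carbocation. The H–I bond breaks heterolytically, releasing I⁻.
Step 2: Carbocation rearrangement: a 1,2-hydride shift from the adjacent cyclohexyl carbon converts the initially-formed secondary cation into the more stable tertiary cation.
Step 3: The I⁻ anion donates a lone pair to the carbocation, forming the new C–I σ-bond and giving the neutral alkyl halide.
Total: 3 elementary steps.

3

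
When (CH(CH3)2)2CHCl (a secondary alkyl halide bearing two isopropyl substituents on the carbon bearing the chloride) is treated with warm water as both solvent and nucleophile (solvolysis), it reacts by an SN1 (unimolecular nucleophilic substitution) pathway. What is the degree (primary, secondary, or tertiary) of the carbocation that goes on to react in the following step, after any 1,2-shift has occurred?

tertiary

Step 1: The C–Cl bond breaks with both electrons going to the chloride; Cl⁻ leaves and a secondary carbocation remains.
Step 2: A hydride (H with its bonding pair) migrates from the adjacent isopropyl carbon to the cationic centre — a 1,2-hydride shift — upgrading the secondary cation to a tertiary one.
The cation rearranges from secondary to tertiary via a 1,2-hydride shift from the adjacent isopropyl carbon; the tertiary cation is what reacts next.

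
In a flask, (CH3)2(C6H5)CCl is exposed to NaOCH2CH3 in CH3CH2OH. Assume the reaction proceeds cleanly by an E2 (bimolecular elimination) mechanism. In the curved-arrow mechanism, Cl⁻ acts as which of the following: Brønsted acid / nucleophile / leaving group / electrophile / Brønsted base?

Step 1: The strong base CH3CH2O⁻ removes a β-hydrogen; in the same concerted event the electrons of the breaking C–H bond form the new π(C=C) bond and the C–Cl σ-bond breaks, expelling Cl⁻. Anti-periplanar geometry; one transition state.
Cl⁻ departs with both electrons of the breaking σ-bond — that is the definition of a leaving group.

leaving group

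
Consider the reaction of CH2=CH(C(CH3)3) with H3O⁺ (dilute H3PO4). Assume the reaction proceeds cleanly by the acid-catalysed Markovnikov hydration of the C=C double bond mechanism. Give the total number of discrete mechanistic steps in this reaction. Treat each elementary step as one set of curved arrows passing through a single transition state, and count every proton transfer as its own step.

4

Step 1: The π electrons of the C=C bond attack a proton of H3O⁺; Markovnikov addition places the new C–H on the less-substituted alkene carbon, so the positive charge ends up on the more-substituted carbon — a secondary carbocation. H2O is released.
Step 2: A 1,2-methyl shift from the adjacent tert-butyl carbon moves the positive charge from the secondary centre to an adjacent carbon, generating a more stable tertiary carbocation.
Step 3: Water acts as the nucleophile: an oxygen lone pair bonds to the cationic carbon, giving an oxonium-ion intermediate.
Step 4: H2O removes a proton from the oxonium oxygen, regenerating H3O⁺ and giving the neutral alcohol.
Total: 4 elementary steps.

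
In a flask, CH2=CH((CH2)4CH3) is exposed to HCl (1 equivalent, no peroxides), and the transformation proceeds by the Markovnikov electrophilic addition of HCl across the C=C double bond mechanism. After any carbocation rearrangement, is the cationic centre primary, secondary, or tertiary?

secondary

Step 1: Protonation of the alkene by HCl: the π bond acts as the nucleophile and picks up H⁺, giving the more stable (Markovnikov) secondary carbocation. The H–Cl bond breaks heterolytically, releasing Cl⁻.
No single 1,2-shift to an adjacent carbon would give a more-substituted cation, so no rearrangement occurs.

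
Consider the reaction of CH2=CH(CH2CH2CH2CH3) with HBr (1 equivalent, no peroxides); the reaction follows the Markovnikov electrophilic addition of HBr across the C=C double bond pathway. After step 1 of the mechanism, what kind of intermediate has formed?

Step 1: The π electrons of the C=C bond attack a proton of HBr; Markovnikov addition places the new C–H on the less-substituted alkene carbon, so the positive charge ends up on the more-substituted carbon — a secondary carbocation. The H–Br bond breaks heterolytically, releasing Br⁻.
After step 1 the species present is a secondary carbocation.

secondary carbocation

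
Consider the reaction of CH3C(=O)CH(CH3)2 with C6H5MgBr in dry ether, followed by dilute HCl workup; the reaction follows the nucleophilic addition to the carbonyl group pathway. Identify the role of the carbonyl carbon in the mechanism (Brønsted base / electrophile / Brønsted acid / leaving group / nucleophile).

electrophile

Step 1: the carbanion-like carbon of C6H5MgBr attacks the sp² carbonyl carbon; the C=O π bond breaks and the electrons end up as a lone pair on the alkoxide oxygen of the tetrahedral intermediate.
The carbonyl carbon accepts an electron pair into an empty or π* orbital — it is the electrophile.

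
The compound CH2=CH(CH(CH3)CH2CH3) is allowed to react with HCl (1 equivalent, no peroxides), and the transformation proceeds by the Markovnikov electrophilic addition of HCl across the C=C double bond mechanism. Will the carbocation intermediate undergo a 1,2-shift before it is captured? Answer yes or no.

yes

The first-formed carbocation is secondary.
The adjacent sec-butyl carbon already bears 2 other carbon substituents and has a hydrogen to migrate; after a 1,2-hydride shift from that carbon the positive charge sits on a tertiary centre.
Tertiary is more stable than secondary, so the shift occurs.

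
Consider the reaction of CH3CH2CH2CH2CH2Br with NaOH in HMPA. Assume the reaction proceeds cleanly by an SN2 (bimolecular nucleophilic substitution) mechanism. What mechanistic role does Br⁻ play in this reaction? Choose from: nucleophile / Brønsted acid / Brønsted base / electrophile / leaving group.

leaving group

Step 1: Backside attack by OH⁻ on the carbon bearing the bromide: the new C–O bond forms as the C–Br bond breaks, with Walden inversion at carbon.
Br⁻ departs with both electrons of the breaking σ-bond — that is the definition of a leaving group.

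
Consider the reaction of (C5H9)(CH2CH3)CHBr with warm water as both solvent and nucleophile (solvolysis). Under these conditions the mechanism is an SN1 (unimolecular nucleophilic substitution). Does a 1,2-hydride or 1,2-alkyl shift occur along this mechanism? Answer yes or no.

The first-formed carbocation is secondary.
The adjacent cyclopentyl carbon already bears 2 other carbon substituents and has a hydrogen to migrate; after a 1,2-hydride shift from that carbon the positive charge sits on a tertiary centre.
Tertiary is more stable than secondary, so the shift occurs.

yes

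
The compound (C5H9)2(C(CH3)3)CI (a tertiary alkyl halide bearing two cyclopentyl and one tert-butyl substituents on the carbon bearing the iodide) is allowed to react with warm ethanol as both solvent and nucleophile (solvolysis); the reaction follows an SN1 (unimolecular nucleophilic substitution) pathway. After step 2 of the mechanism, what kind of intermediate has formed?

oxonium ion

Step 1: Rate-determining heterolysis of the C–I bond gives I⁻ and a tertiary carbocation.
Step 2: Nucleophilic capture: the oxygen of CH3CH2OH bonds to the cationic carbon, producing an oxonium-ion intermediate.
After step 2 the species present is an oxonium ion.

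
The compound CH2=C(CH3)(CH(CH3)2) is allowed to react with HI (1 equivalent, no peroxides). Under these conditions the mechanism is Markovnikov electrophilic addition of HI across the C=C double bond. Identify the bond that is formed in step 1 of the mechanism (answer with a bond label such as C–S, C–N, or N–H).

C–H

Step 1: The π electrons of the C=C bond attack a proton of HI; Markovnikov addition places the new C–H on the less-substituted alkene carbon, so the positive charge ends up on the more-substituted carbon — a tertiary carbocation. The H–I bond breaks heterolytically, releasing I⁻.
The bond formed in this step is the C–H bond.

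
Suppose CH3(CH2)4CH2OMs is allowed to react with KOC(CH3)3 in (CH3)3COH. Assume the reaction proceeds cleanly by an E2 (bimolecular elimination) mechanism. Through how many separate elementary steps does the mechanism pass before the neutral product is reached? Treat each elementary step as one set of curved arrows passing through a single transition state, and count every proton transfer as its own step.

Step 1: In one step, (CH3)3CO⁻ pulls off a β-proton, the C–O bond cleaves, and a C=C double bond forms between the α- and β-carbons (E2, anti elimination).
Total: 1 elementary step.

1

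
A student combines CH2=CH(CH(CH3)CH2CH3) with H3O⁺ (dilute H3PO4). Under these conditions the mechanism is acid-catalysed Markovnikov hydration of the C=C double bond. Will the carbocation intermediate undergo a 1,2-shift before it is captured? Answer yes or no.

yes

The first-formed carbocation is secondary.
The adjacent sec-butyl carbon already bears 2 other carbon substituents and has a hydrogen to migrate; after a 1,2-hydride shift from that carbon the positive charge sits on a tertiary centre.
Tertiary is more stable than secondary, so the shift occurs.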